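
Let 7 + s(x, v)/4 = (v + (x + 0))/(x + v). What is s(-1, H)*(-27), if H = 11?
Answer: 648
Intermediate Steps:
s(x, v) = -24 (s(x, v) = -28 + 4*((v + (x + 0))/(x + v)) = -28 + 4*((v + x)/(v + x)) = -28 + 4*1 = -28 + 4 = -24)
s(-1, H)*(-27) = -24*(-27) = 648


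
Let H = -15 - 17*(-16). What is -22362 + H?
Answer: -22105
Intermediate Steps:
H = 257 (H = -15 + 272 = 257)
-22362 + H = -22362 + 257 = -22105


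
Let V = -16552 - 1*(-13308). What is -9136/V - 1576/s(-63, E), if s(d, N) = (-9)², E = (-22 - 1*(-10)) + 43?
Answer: -1093132/65691 ≈ -16.641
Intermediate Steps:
V = -3244 (V = -16552 + 13308 = -3244)
E = 31 (E = (-22 + 10) + 43 = -12 + 43 = 31)
s(d, N) = 81
-9136/V - 1576/s(-63, E) = -9136/(-3244) - 1576/81 = -9136*(-1/3244) - 1576*1/81 = 2284/811 - 1576/81 = -1093132/65691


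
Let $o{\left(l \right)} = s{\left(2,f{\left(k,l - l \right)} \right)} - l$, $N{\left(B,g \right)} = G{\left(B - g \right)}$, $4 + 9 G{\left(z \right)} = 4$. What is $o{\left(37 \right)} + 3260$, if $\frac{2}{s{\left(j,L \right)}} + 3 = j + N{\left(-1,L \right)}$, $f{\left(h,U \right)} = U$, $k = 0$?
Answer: $3221$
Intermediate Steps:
$G{\left(z \right)} = 0$ ($G{\left(z \right)} = - \frac{4}{9} + \frac{1}{9} \cdot 4 = - \frac{4}{9} + \frac{4}{9} = 0$)
$N{\left(B,g \right)} = 0$
$s{\left(j,L \right)} = \frac{2}{-3 + j}$ ($s{\left(j,L \right)} = \frac{2}{-3 + \left(j + 0\right)} = \frac{2}{-3 + j}$)
$o{\left(l \right)} = -2 - l$ ($o{\left(l \right)} = \frac{2}{-3 + 2} - l = \frac{2}{-1} - l = 2 \left(-1\right) - l = -2 - l$)
$o{\left(37 \right)} + 3260 = \left(-2 - 37\right) + 3260 = -39 + 3260 = 3221$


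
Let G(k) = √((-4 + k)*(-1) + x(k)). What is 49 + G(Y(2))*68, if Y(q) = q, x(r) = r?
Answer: 185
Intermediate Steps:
G(k) = 2 (G(k) = √((-4 + k)*(-1) + k) = √((4 - k) + k) = √4 = 2)
49 + G(Y(2))*68 = 49 + 2*68 = 49 + 136 = 185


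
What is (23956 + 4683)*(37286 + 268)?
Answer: 1075509006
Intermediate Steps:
(23956 + 4683)*(37286 + 268) = 28639*37554 = 1075509006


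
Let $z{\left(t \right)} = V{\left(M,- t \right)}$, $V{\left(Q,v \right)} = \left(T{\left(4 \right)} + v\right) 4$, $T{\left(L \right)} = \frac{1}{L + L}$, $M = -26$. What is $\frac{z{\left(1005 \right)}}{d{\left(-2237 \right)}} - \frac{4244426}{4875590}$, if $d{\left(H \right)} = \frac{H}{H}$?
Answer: $- \frac{19601678431}{4875590} \approx -4020.4$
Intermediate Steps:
$T{\left(L \right)} = \frac{1}{2 L}$
$V{\left(Q,v \right)} = \frac{1}{2} + 4 v$ ($V{\left(Q,v \right)} = \left(\frac{1}{2 \cdot 4} + v\right) 4 = \left(\frac{1}{2} \cdot \frac{1}{4} + v\right) 4 = \left(\frac{1}{8} + v\right) 4 = \frac{1}{2} + 4 v$)
$d{\left(H \right)} = 1$
$z{\left(t \right)} = \frac{1}{2} - 4 t$ ($z{\left(t \right)} = \frac{1}{2} + 4 \left(- t\right) = \frac{1}{2} - 4 t$)
$\frac{z{\left(1005 \right)}}{d{\left(-2237 \right)}} - \frac{4244426}{4875590} = \frac{\frac{1}{2} - 4020}{1} - \frac{4244426}{4875590} = \left(\frac{1}{2} - 4020\right) 1 - \frac{2122213}{2437795} = \left(- \frac{8039}{2}\right) 1 - \frac{2122213}{2437795} = - \frac{8039}{2} - \frac{2122213}{2437795} = - \frac{19601678431}{4875590}$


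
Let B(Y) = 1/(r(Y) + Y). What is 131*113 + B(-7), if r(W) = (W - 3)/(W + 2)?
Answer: 74014/5 ≈ 14803.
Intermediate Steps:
r(W) = (-3 + W)/(2 + W)
B(Y) = 1/(Y + (-3 + Y)/(2 + Y)) (B(Y) = 1/((-3 + Y)/(2 + Y) + Y) = 1/(Y + (-3 + Y)/(2 + Y)))
131*113 + B(-7) = 131*113 + (2 - 7)/(-3 - 7 - 7*(2 - 7)) = 14803 - 5/(-3 - 7 - 7*(-5)) = 14803 - 5/(-3 - 7 + 35) = 14803 - 5/25 = 14803 + (1/25)*(-5) = 14803 - ⅕ = 74014/5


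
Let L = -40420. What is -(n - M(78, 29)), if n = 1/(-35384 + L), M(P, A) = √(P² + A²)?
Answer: 1/75804 + 5*√277 ≈ 83.217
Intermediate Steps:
M(P, A) = √(A² + P²)
n = -1/75804 (n = 1/(-35384 - 40420) = 1/(-75804) = -1/75804 ≈ -1.3192e-5)
-(n - M(78, 29)) = -(-1/75804 - √(29² + 78²)) = -(-1/75804 - √(841 + 6084)) = -(-1/75804 - √6925) = -(-1/75804 - 5*√277) = 1/75804 + 5*√277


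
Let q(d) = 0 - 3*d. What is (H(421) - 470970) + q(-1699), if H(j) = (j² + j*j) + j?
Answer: -110970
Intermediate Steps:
H(j) = j + 2*j² (H(j) = (j² + j²) + j = 2*j² + j = j + 2*j²)
q(d) = -3*d
(H(421) - 470970) + q(-1699) = (421*(1 + 2*421) - 470970) - 3*(-1699) = (421*(1 + 842) - 470970) + 5097 = (421*843 - 470970) + 5097 = (354903 - 470970) + 5097 = -116067 + 5097 = -110970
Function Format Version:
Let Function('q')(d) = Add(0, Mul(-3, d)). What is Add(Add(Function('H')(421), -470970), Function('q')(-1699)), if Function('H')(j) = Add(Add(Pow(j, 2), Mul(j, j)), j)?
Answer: -110970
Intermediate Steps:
Function('H')(j) = Add(j, Mul(2, Pow(j, 2))) (Function('H')(j) = Add(Add(Pow(j, 2), Pow(j, 2)), j) = Add(Mul(2, Pow(j, 2)), j) = Add(j, Mul(2, Pow(j, 2))))
Function('q')(d) = Mul(-3, d)
Add(Add(Function('H')(421), -470970), Function('q')(-1699)) = Add(Add(Mul(421, Add(1, Mul(2, 421))), -470970), Mul(-3, -1699)) = Add(Add(Mul(421, Add(1, 842)), -470970), 5097) = Add(Add(Mul(421, 843), -470970), 5097) = Add(Add(354903, -470970), 5097) = Add(-116067, 5097) = -110970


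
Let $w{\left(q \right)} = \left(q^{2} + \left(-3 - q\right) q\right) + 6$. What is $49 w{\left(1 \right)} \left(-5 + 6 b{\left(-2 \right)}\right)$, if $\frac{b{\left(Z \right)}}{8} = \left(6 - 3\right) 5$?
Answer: $105105$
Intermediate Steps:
$b{\left(Z \right)} = 120$ ($b{\left(Z \right)} = 8 \left(6 - 3\right) 5 = 8 \cdot 3 \cdot 5 = 8 \cdot 15 = 120$)
$w{\left(q \right)} = 6 + q^{2} + q \left(-3 - q\right)$ ($w{\left(q \right)} = \left(q^{2} + q \left(-3 - q\right)\right) + 6 = 6 + q^{2} + q \left(-3 - q\right)$)
$49 w{\left(1 \right)} \left(-5 + 6 b{\left(-2 \right)}\right) = 49 \left(6 - 3\right) \left(-5 + 6 \cdot 120\right) = 49 \left(6 - 3\right) \left(-5 + 720\right) = 49 \cdot 3 \cdot 715 = 147 \cdot 715 = 105105$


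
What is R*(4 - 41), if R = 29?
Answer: -1073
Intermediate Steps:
R*(4 - 41) = 29*(4 - 41) = 29*(-37) = -1073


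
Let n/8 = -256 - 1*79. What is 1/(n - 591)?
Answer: -1/3271 ≈ -0.00030572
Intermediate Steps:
n = -2680 (n = 8*(-256 - 1*79) = 8*(-256 - 79) = 8*(-335) = -2680)
1/(n - 591) = 1/(-2680 - 591) = 1/(-3271) = -1/3271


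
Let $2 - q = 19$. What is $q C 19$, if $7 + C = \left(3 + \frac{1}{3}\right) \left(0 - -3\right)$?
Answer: $-969$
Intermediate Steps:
$q = -17$ ($q = 2 - 19 = -17$)
$C = 3$ ($C = -7 + \left(3 + \frac{1}{3}\right) \left(0 - -3\right) = -7 + \left(3 + \frac{1}{3}\right) \left(0 + 3\right) = -7 + \frac{10}{3} \cdot 3 = -7 + 10 = 3$)
$q C 19 = \left(-17\right) 3 \cdot 19 = \left(-51\right) 19 = -969$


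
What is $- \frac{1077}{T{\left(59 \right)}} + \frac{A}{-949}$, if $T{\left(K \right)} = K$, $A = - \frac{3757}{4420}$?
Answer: $- \frac{20440457}{1119820} \approx -18.253$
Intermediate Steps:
$A = - \frac{17}{20}$ ($A = \left(-3757\right) \frac{1}{4420} = - \frac{17}{20} \approx -0.85$)
$- \frac{1077}{T{\left(59 \right)}} + \frac{A}{-949} = - \frac{1077}{59} - \frac{17}{20 \left(-949\right)} = \left(-1077\right) \frac{1}{59} - - \frac{17}{18980} = - \frac{1077}{59} + \frac{17}{18980} = - \frac{20440457}{1119820}$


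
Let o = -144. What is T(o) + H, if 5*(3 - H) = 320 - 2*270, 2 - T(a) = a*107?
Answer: 15457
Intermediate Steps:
T(a) = 2 - 107*a (T(a) = 2 - a*107 = 2 - 107*a)
H = 47 (H = 3 - (320 - 2*270)/5 = 3 - (320 - 540)/5 = 3 - ⅕*(-220) = 3 + 44 = 47)
T(o) + H = (2 - 107*(-144)) + 47 = (2 + 15408) + 47 = 15410 + 47 = 15457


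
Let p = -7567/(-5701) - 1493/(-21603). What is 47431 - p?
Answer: 5841368460499/123158703 ≈ 47430.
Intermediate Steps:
p = 171981494/123158703 (p = -7567*(-1/5701) - 1493*(-1/21603) = 7567/5701 + 1493/21603 = 171981494/123158703 ≈ 1.3964)
47431 - p = 47431 - 1*171981494/123158703 = 47431 - 171981494/123158703 = 5841368460499/123158703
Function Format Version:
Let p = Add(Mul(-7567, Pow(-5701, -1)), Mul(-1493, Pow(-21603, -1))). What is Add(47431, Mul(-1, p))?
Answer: Rational(5841368460499, 123158703) ≈ 47430.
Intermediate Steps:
p = Rational(171981494, 123158703) (p = Add(Mul(-7567, Rational(-1, 5701)), Mul(-1493, Rational(-1, 21603))) = Add(Rational(7567, 5701), Rational(1493, 21603)) = Rational(171981494, 123158703) ≈ 1.3964)
Add(47431, Mul(-1, p)) = Add(47431, Mul(-1, Rational(171981494, 123158703))) = Add(47431, Rational(-171981494, 123158703)) = Rational(5841368460499, 123158703)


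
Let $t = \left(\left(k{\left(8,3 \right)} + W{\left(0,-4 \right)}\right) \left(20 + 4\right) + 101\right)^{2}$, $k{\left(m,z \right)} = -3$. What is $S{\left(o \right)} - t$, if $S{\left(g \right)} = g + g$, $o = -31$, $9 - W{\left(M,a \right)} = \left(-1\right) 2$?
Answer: $-85911$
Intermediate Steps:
$W{\left(M,a \right)} = 11$ ($W{\left(M,a \right)} = 9 - \left(-1\right) 2 = 9 - -2 = 9 + 2 = 11$)
$S{\left(g \right)} = 2 g$
$t = 85849$ ($t = \left(\left(-3 + 11\right) \left(20 + 4\right) + 101\right)^{2} = \left(8 \cdot 24 + 101\right)^{2} = \left(192 + 101\right)^{2} = 293^{2} = 85849$)
$S{\left(o \right)} - t = 2 \left(-31\right) - 85849 = -62 - 85849 = -85911$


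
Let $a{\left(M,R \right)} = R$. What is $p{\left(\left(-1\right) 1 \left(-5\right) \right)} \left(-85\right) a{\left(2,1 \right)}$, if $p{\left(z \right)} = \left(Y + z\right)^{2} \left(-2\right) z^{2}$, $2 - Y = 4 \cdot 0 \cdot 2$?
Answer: $208250$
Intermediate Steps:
$Y = 2$ ($Y = 2 - 4 \cdot 0 \cdot 2 = 2 - 0 \cdot 2 = 2 - 0 = 2 + 0 = 2$)
$p{\left(z \right)} = - 2 z^{2} \left(2 + z\right)^{2}$ ($p{\left(z \right)} = \left(2 + z\right)^{2} \left(-2\right) z^{2} = - 2 \left(2 + z\right)^{2} z^{2} = - 2 z^{2} \left(2 + z\right)^{2}$)
$p{\left(\left(-1\right) 1 \left(-5\right) \right)} \left(-85\right) a{\left(2,1 \right)} = - 2 \left(\left(-1\right) 1 \left(-5\right)\right)^{2} \left(2 + \left(-1\right) 1 \left(-5\right)\right)^{2} \left(-85\right) 1 = - 2 \left(\left(-1\right) \left(-5\right)\right)^{2} \left(2 - -5\right)^{2} \left(-85\right) 1 = - 2 \cdot 5^{2} \left(2 + 5\right)^{2} \left(-85\right) 1 = \left(-2\right) 25 \cdot 7^{2} \left(-85\right) 1 = \left(-2\right) 25 \cdot 49 \left(-85\right) 1 = \left(-2450\right) \left(-85\right) 1 = 208250 \cdot 1 = 208250$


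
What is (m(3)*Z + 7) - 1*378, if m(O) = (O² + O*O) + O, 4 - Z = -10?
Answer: -77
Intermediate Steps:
Z = 14 (Z = 4 - 1*(-10) = 4 + 10 = 14)
m(O) = O + 2*O² (m(O) = (O² + O²) + O = 2*O² + O = O + 2*O²)
(m(3)*Z + 7) - 1*378 = ((3*(1 + 2*3))*14 + 7) - 1*378 = ((3*(1 + 6))*14 + 7) - 378 = ((3*7)*14 + 7) - 378 = (21*14 + 7) - 378 = (294 + 7) - 378 = 301 - 378 = -77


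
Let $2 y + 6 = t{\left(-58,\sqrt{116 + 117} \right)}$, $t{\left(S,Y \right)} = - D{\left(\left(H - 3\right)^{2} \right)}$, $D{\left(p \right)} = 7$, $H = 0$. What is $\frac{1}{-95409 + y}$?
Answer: $- \frac{2}{190831} \approx -1.048 \cdot 10^{-5}$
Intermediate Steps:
$t{\left(S,Y \right)} = -7$ ($t{\left(S,Y \right)} = \left(-1\right) 7 = -7$)
$y = - \frac{13}{2}$ ($y = -3 + \frac{1}{2} \left(-7\right) = -3 - \frac{7}{2} = - \frac{13}{2} \approx -6.5$)
$\frac{1}{-95409 + y} = \frac{1}{-95409 - \frac{13}{2}} = \frac{1}{- \frac{190831}{2}} = - \frac{2}{190831}$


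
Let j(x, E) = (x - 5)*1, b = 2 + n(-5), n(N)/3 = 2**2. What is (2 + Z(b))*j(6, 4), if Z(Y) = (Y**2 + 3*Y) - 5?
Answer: 235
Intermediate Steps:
n(N) = 12 (n(N) = 3*2**2 = 3*4 = 12)
b = 14 (b = 2 + 12 = 14)
j(x, E) = -5 + x (j(x, E) = (-5 + x)*1 = -5 + x)
Z(Y) = -5 + Y**2 + 3*Y
(2 + Z(b))*j(6, 4) = (2 + (-5 + 14**2 + 3*14))*(-5 + 6) = (2 + (-5 + 196 + 42))*1 = (2 + 233)*1 = 235*1 = 235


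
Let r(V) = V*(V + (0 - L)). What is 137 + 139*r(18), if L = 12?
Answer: 15149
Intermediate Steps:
r(V) = V*(-12 + V) (r(V) = V*(V + (0 - 1*12)) = V*(V + (0 - 12)) = V*(V - 12) = V*(-12 + V))
137 + 139*r(18) = 137 + 139*(18*(-12 + 18)) = 137 + 139*(18*6) = 137 + 139*108 = 137 + 15012 = 15149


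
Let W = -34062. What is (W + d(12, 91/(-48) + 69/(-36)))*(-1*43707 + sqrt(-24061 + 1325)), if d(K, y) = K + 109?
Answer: 1483459287 - 950348*I*sqrt(29) ≈ 1.4835e+9 - 5.1178e+6*I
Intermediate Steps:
d(K, y) = 109 + K
(W + d(12, 91/(-48) + 69/(-36)))*(-1*43707 + sqrt(-24061 + 1325)) = (-34062 + (109 + 12))*(-1*43707 + sqrt(-24061 + 1325)) = (-34062 + 121)*(-43707 + sqrt(-22736)) = -33941*(-43707 + 28*I*sqrt(29)) = 1483459287 - 950348*I*sqrt(29)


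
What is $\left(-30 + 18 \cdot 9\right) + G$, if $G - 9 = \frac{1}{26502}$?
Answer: $\frac{3736783}{26502} \approx 141.0$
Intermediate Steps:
$G = \frac{238519}{26502}$ ($G = 9 + \frac{1}{26502} = \frac{238519}{26502} \approx 9.0$)
$\left(-30 + 18 \cdot 9\right) + G = \left(-30 + 18 \cdot 9\right) + \frac{238519}{26502} = \left(-30 + 162\right) + \frac{238519}{26502} = 132 + \frac{238519}{26502} = \frac{3736783}{26502}$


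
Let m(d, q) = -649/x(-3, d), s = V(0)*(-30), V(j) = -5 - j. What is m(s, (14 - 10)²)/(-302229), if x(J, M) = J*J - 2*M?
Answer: -649/87948639 ≈ -7.3793e-6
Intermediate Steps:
x(J, M) = J² - 2*M
s = 150 (s = (-5 - 1*0)*(-30) = (-5 + 0)*(-30) = -5*(-30) = 150)
m(d, q) = -649/(9 - 2*d) (m(d, q) = -649/((-3)² - 2*d) = -649/(9 - 2*d))
m(s, (14 - 10)²)/(-302229) = (649/(-9 + 2*150))/(-302229) = (649/(-9 + 300))*(-1/302229) = (649/291)*(-1/302229) = -649/87948639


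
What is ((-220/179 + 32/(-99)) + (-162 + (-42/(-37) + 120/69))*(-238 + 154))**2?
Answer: 40623197947573576035856/227423621686041 ≈ 1.7862e+8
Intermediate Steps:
((-220/179 + 32/(-99)) + (-162 + (-42/(-37) + 120/69))*(-238 + 154))**2 = ((-220*1/179 + 32*(-1/99)) + (-162 + (-42*(-1/37) + 120*(1/69)))*(-84))**2 = ((-220/179 - 32/99) + (-162 + (42/37 + 40/23))*(-84))**2 = (-27508/17721 + (-162 + 2446/851)*(-84))**2 = (-27508/17721 - 135416/851*(-84))**2 = (-27508/17721 + 11374944/851)**2 = (201551973316/15080571)**2 = 40623197947573576035856/227423621686041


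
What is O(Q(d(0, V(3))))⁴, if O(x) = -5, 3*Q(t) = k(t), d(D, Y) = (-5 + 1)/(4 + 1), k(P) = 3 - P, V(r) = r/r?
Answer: 625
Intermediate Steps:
V(r) = 1
d(D, Y) = -⅘ (d(D, Y) = -4/5 = -4*⅕ = -⅘)
Q(t) = 1 - t/3 (Q(t) = (3 - t)/3 = 1 - t/3)
O(Q(d(0, V(3))))⁴ = (-5)⁴ = 625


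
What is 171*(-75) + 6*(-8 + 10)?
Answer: -12813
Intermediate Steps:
171*(-75) + 6*(-8 + 10) = -12825 + 6*2 = -12825 + 12 = -12813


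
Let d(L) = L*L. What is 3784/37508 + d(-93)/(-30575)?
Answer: -52177723/286701775 ≈ -0.18199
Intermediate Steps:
d(L) = L²
3784/37508 + d(-93)/(-30575) = 3784/37508 + (-93)²/(-30575) = 3784*(1/37508) + 8649*(-1/30575) = 946/9377 - 8649/30575 = -52177723/286701775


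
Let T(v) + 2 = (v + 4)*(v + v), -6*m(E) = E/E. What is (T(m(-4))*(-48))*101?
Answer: 47672/3 ≈ 15891.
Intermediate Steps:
m(E) = -⅙ (m(E) = -E/(6*E) = -⅙*1 = -⅙)
T(v) = -2 + 2*v*(4 + v) (T(v) = -2 + (v + 4)*(v + v) = -2 + (4 + v)*(2*v) = -2 + 2*v*(4 + v))
(T(m(-4))*(-48))*101 = ((-2 + 2*(-⅙)² + 8*(-⅙))*(-48))*101 = ((-2 + 2*(1/36) - 4/3)*(-48))*101 = ((-2 + 1/18 - 4/3)*(-48))*101 = -59/18*(-48)*101 = (472/3)*101 = 47672/3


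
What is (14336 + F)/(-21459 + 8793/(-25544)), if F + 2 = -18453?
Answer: 35071912/182719163 ≈ 0.19194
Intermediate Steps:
F = -18455 (F = -2 - 18453 = -18455)
(14336 + F)/(-21459 + 8793/(-25544)) = (14336 - 18455)/(-21459 + 8793/(-25544)) = -4119/(-21459 + 8793*(-1/25544)) = -4119/(-21459 - 8793/25544) = -4119/(-548157489/25544) = -4119*(-25544/548157489) = 35071912/182719163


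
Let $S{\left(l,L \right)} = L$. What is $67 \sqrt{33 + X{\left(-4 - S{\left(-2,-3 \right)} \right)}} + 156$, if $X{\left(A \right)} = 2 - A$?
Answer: $558$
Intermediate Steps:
$67 \sqrt{33 + X{\left(-4 - S{\left(-2,-3 \right)} \right)}} + 156 = 67 \sqrt{33 + \left(2 - \left(-4 - -3\right)\right)} + 156 = 67 \sqrt{33 + \left(2 - \left(-4 + 3\right)\right)} + 156 = 67 \sqrt{33 + \left(2 - -1\right)} + 156 = 67 \sqrt{33 + \left(2 + 1\right)} + 156 = 67 \sqrt{33 + 3} + 156 = 67 \sqrt{36} + 156 = 67 \cdot 6 + 156 = 402 + 156 = 558$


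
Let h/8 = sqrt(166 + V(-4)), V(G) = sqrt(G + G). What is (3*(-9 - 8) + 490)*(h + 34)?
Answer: 14926 + 3512*sqrt(166 + 2*I*sqrt(2)) ≈ 60177.0 + 385.48*I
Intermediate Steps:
V(G) = sqrt(2)*sqrt(G) (V(G) = sqrt(2*G) = sqrt(2)*sqrt(G))
h = 8*sqrt(166 + 2*I*sqrt(2)) (h = 8*sqrt(166 + sqrt(2)*sqrt(-4)) = 8*sqrt(166 + sqrt(2)*(2*I)) = 8*sqrt(166 + 2*I*sqrt(2)) ≈ 103.08 + 0.87808*I)
(3*(-9 - 8) + 490)*(h + 34) = (3*(-9 - 8) + 490)*(8*sqrt(166 + 2*I*sqrt(2)) + 34) = (3*(-17) + 490)*(34 + 8*sqrt(166 + 2*I*sqrt(2))) = (-51 + 490)*(34 + 8*sqrt(166 + 2*I*sqrt(2))) = 439*(34 + 8*sqrt(166 + 2*I*sqrt(2))) = 14926 + 3512*sqrt(166 + 2*I*sqrt(2))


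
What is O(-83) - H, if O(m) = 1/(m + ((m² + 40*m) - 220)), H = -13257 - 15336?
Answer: 93384739/3266 ≈ 28593.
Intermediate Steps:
H = -28593
O(m) = 1/(-220 + m² + 41*m) (O(m) = 1/(m + (-220 + m² + 40*m)) = 1/(-220 + m² + 41*m))
O(-83) - H = 1/(-220 + (-83)² + 41*(-83)) - 1*(-28593) = 1/(-220 + 6889 - 3403) + 28593 = 1/3266 + 28593 = 93384739/3266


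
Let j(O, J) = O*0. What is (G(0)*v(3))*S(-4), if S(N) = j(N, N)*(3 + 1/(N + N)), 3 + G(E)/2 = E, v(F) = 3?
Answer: 0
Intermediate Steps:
j(O, J) = 0
G(E) = -6 + 2*E
S(N) = 0 (S(N) = 0*(3 + 1/(N + N)) = 0*(3 + 1/(2*N)) = 0)
(G(0)*v(3))*S(-4) = ((-6 + 2*0)*3)*0 = ((-6 + 0)*3)*0 = -6*3*0 = -18*0 = 0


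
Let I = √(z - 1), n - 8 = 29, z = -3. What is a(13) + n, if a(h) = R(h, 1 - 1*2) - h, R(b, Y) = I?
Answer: 24 + 2*I ≈ 24.0 + 2.0*I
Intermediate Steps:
n = 37 (n = 8 + 29 = 37)
I = 2*I (I = √(-3 - 1) = √(-4) = 2*I ≈ 2.0*I)
R(b, Y) = 2*I
a(h) = -h + 2*I (a(h) = 2*I - h = -h + 2*I)
a(13) + n = (-1*13 + 2*I) + 37 = (-13 + 2*I) + 37 = 24 + 2*I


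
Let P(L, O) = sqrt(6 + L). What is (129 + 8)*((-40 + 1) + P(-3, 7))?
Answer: -5343 + 137*sqrt(3) ≈ -5105.7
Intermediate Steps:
(129 + 8)*((-40 + 1) + P(-3, 7)) = (129 + 8)*((-40 + 1) + sqrt(6 - 3)) = 137*(-39 + sqrt(3)) = -5343 + 137*sqrt(3)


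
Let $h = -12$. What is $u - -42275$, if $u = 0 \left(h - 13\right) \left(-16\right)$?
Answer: $42275$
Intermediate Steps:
$u = 0$ ($u = 0 \left(-12 - 13\right) \left(-16\right) = 0 \left(-25\right) \left(-16\right) = 0 \left(-16\right) = 0$)
$u - -42275 = 0 - -42275 = 0 + 42275 = 42275$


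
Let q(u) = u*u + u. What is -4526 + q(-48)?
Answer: -2270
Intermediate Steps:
q(u) = u + u² (q(u) = u² + u = u + u²)
-4526 + q(-48) = -4526 - 48*(1 - 48) = -4526 - 48*(-47) = -4526 + 2256 = -2270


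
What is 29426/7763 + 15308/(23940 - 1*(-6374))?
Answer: 505427884/117663791 ≈ 4.2955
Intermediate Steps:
29426/7763 + 15308/(23940 - 1*(-6374)) = 29426*(1/7763) + 15308/(23940 + 6374) = 29426/7763 + 15308/30314 = 29426/7763 + 15308*(1/30314) = 29426/7763 + 7654/15157 = 505427884/117663791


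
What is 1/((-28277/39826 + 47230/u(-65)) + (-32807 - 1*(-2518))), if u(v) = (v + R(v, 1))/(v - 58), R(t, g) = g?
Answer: 637216/38539108029 ≈ 1.6534e-5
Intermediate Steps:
u(v) = (1 + v)/(-58 + v) (u(v) = (v + 1)/(v - 58) = (1 + v)/(-58 + v))
1/((-28277/39826 + 47230/u(-65)) + (-32807 - 1*(-2518))) = 1/((-28277/39826 + 47230/(((1 - 65)/(-58 - 65)))) + (-32807 - 1*(-2518))) = 1/((-28277*1/39826 + 47230/((-64/(-123)))) + (-32807 + 2518)) = 1/((-28277/39826 + 47230/((-1/123*(-64)))) - 30289) = 1/((-28277/39826 + 47230/(64/123)) - 30289) = 1/((-28277/39826 + 47230*(123/64)) - 30289) = 1/((-28277/39826 + 2904645/32) - 30289) = 1/(57839743453/637216 - 30289) = 1/(38539108029/637216) = 637216/38539108029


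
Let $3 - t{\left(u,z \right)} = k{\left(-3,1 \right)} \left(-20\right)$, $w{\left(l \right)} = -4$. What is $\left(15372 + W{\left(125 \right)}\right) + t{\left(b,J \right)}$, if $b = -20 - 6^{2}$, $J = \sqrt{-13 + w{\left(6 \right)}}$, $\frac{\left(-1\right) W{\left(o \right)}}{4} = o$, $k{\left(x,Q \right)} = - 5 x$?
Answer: $15175$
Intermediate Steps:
$W{\left(o \right)} = - 4 o$
$J = i \sqrt{17}$ ($J = \sqrt{-13 - 4} = \sqrt{-17} = i \sqrt{17} \approx 4.1231 i$)
$b = -56$ ($b = -20 - 36 = -56$)
$t{\left(u,z \right)} = 303$ ($t{\left(u,z \right)} = 3 - \left(-5\right) \left(-3\right) \left(-20\right) = 3 - 15 \left(-20\right) = 3 - -300 = 3 + 300 = 303$)
$\left(15372 + W{\left(125 \right)}\right) + t{\left(b,J \right)} = \left(15372 - 500\right) + 303 = 14872 + 303 = 15175$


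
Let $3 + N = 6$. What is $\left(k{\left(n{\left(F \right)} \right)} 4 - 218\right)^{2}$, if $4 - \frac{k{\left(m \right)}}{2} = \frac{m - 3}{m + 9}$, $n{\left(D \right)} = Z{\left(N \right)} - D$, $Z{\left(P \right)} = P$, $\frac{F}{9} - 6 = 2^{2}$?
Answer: $\frac{6441444}{169} \approx 38115.0$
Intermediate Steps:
$F = 90$ ($F = 54 + 9 \cdot 2^{2} = 54 + 9 \cdot 4 = 54 + 36 = 90$)
$N = 3$ ($N = -3 + 6 = 3$)
$n{\left(D \right)} = 3 - D$
$k{\left(m \right)} = 8 - \frac{2 \left(-3 + m\right)}{9 + m}$ ($k{\left(m \right)} = 8 - 2 \frac{m - 3}{m + 9} = 8 - 2 \frac{-3 + m}{9 + m} = 8 - \frac{2 \left(-3 + m\right)}{9 + m}$)
$\left(k{\left(n{\left(F \right)} \right)} 4 - 218\right)^{2} = \left(\frac{6 \left(13 + \left(3 - 90\right)\right)}{9 + \left(3 - 90\right)} 4 - 218\right)^{2} = \left(\frac{6 \left(13 - 87\right)}{9 - 87} \cdot 4 - 218\right)^{2} = \left(6 \frac{1}{-78} \left(-74\right) 4 - 218\right)^{2} = \left(6 \left(- \frac{1}{78}\right) \left(-74\right) 4 - 218\right)^{2} = \left(\frac{74}{13} \cdot 4 - 218\right)^{2} = \left(\frac{296}{13} - 218\right)^{2} = \left(- \frac{2538}{13}\right)^{2} = \frac{6441444}{169}$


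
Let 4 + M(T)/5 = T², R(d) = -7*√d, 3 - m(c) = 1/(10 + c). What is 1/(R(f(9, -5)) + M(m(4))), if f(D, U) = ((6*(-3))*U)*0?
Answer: 196/4485 ≈ 0.043701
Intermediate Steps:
f(D, U) = 0 (f(D, U) = -18*U*0 = 0)
m(c) = 3 - 1/(10 + c)
M(T) = -20 + 5*T²
1/(R(f(9, -5)) + M(m(4))) = 1/(-7*√0 + (-20 + 5*((29 + 3*4)/(10 + 4))²)) = 1/(-7*0 + (-20 + 5*((29 + 12)/14)²)) = 1/(0 + (-20 + 5*((1/14)*41)²)) = 1/(0 + (-20 + 5*(41/14)²)) = 1/(0 + (-20 + 5*(1681/196))) = 1/(0 + (-20 + 8405/196)) = 1/(0 + 4485/196) = 1/(4485/196) = 196/4485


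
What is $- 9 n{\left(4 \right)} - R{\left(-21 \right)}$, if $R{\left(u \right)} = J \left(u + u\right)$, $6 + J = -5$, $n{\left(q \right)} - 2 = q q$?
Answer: $-624$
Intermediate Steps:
$n{\left(q \right)} = 2 + q^{2}$ ($n{\left(q \right)} = 2 + q q = 2 + q^{2}$)
$J = -11$ ($J = -6 - 5 = -11$)
$R{\left(u \right)} = - 22 u$ ($R{\left(u \right)} = - 11 \left(u + u\right) = - 11 \cdot 2 u = - 22 u$)
$- 9 n{\left(4 \right)} - R{\left(-21 \right)} = - 9 \left(2 + 4^{2}\right) - \left(-22\right) \left(-21\right) = - 9 \left(2 + 16\right) - 462 = \left(-9\right) 18 - 462 = -162 - 462 = -624$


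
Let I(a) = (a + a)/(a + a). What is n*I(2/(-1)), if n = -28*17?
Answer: -476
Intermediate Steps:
n = -476
I(a) = 1 (I(a) = (2*a)/((2*a)) = (2*a)*(1/(2*a)) = 1)
n*I(2/(-1)) = -476*1 = -476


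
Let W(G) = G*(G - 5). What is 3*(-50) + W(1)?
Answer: -154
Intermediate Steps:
W(G) = G*(-5 + G)
3*(-50) + W(1) = 3*(-50) + 1*(-5 + 1) = -150 + 1*(-4) = -150 - 4 = -154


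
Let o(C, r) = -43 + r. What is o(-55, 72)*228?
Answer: 6612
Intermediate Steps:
o(-55, 72)*228 = (-43 + 72)*228 = 29*228 = 6612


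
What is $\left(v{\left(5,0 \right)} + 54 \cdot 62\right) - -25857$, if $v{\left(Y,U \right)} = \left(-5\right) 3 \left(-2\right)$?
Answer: $29235$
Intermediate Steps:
$v{\left(Y,U \right)} = 30$ ($v{\left(Y,U \right)} = \left(-15\right) \left(-2\right) = 30$)
$\left(v{\left(5,0 \right)} + 54 \cdot 62\right) - -25857 = \left(30 + 54 \cdot 62\right) - -25857 = \left(30 + 3348\right) + 25857 = 3378 + 25857 = 29235$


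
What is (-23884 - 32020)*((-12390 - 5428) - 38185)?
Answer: 3130791712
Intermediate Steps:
(-23884 - 32020)*((-12390 - 5428) - 38185) = -55904*(-17818 - 38185) = -55904*(-56003) = 3130791712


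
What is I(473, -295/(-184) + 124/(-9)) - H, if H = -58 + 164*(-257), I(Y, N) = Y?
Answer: 42679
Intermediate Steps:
H = -42206 (H = -58 - 42148 = -42206)
I(473, -295/(-184) + 124/(-9)) - H = 473 - 1*(-42206) = 473 + 42206 = 42679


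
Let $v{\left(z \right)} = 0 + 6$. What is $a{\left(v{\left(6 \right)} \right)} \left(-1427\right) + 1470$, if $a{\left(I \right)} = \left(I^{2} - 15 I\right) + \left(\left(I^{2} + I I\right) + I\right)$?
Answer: $-32778$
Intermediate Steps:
$v{\left(z \right)} = 6$
$a{\left(I \right)} = - 14 I + 3 I^{2}$ ($a{\left(I \right)} = \left(I^{2} - 15 I\right) + \left(\left(I^{2} + I^{2}\right) + I\right) = \left(I^{2} - 15 I\right) + \left(2 I^{2} + I\right) = \left(I^{2} - 15 I\right) + \left(I + 2 I^{2}\right) = - 14 I + 3 I^{2}$)
$a{\left(v{\left(6 \right)} \right)} \left(-1427\right) + 1470 = 6 \left(-14 + 3 \cdot 6\right) \left(-1427\right) + 1470 = 6 \left(-14 + 18\right) \left(-1427\right) + 1470 = 6 \cdot 4 \left(-1427\right) + 1470 = 24 \left(-1427\right) + 1470 = -34248 + 1470 = -32778$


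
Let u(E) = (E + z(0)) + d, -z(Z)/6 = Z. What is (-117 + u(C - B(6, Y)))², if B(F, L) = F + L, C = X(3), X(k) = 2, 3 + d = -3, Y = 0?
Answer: 16129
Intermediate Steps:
d = -6 (d = -3 - 3 = -6)
C = 2
z(Z) = -6*Z
u(E) = -6 + E (u(E) = (E - 6*0) - 6 = (E + 0) - 6 = E - 6 = -6 + E)
(-117 + u(C - B(6, Y)))² = (-117 + (-6 + (2 - (6 + 0))))² = (-117 + (-6 + (2 - 1*6)))² = (-117 + (-6 + (2 - 6)))² = (-117 + (-6 - 4))² = (-117 - 10)² = (-127)² = 16129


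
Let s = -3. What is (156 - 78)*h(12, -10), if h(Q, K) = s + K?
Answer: -1014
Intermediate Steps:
h(Q, K) = -3 + K
(156 - 78)*h(12, -10) = (156 - 78)*(-3 - 10) = 78*(-13) = -1014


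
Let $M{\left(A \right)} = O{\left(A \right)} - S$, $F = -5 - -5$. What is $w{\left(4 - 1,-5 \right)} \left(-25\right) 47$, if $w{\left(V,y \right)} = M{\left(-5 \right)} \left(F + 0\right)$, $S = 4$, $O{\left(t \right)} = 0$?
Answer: $0$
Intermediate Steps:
$F = 0$ ($F = -5 + 5 = 0$)
$M{\left(A \right)} = -4$ ($M{\left(A \right)} = 0 - 4 = -4$)
$w{\left(V,y \right)} = 0$ ($w{\left(V,y \right)} = - 4 \left(0 + 0\right) = \left(-4\right) 0 = 0$)
$w{\left(4 - 1,-5 \right)} \left(-25\right) 47 = 0 \left(-25\right) 47 = 0 \cdot 47 = 0$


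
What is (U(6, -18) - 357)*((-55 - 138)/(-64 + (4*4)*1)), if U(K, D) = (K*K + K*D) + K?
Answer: -27213/16 ≈ -1700.8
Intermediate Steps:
U(K, D) = K + K² + D*K (U(K, D) = (K² + D*K) + K = K + K² + D*K)
(U(6, -18) - 357)*((-55 - 138)/(-64 + (4*4)*1)) = (6*(1 - 18 + 6) - 357)*((-55 - 138)/(-64 + (4*4)*1)) = (6*(-11) - 357)*(-193/(-64 + 16*1)) = (-66 - 357)*(-193/(-64 + 16)) = -(-81639)/(-48) = -(-81639)*(-1)/48 = -423*193/48 = -27213/16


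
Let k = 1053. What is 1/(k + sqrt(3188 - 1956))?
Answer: 1053/1107577 - 4*sqrt(77)/1107577 ≈ 0.00091903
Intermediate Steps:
1/(k + sqrt(3188 - 1956)) = 1/(1053 + sqrt(3188 - 1956)) = 1/(1053 + sqrt(1232)) = 1/(1053 + 4*sqrt(77))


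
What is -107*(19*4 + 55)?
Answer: -14017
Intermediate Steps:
-107*(19*4 + 55) = -107*(76 + 55) = -107*131 = -14017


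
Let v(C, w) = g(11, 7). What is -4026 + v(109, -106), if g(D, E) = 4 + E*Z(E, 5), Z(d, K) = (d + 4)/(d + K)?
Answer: -48187/12 ≈ -4015.6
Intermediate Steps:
Z(d, K) = (4 + d)/(K + d)
g(D, E) = 4 + E*(4 + E)/(5 + E) (g(D, E) = 4 + E*((4 + E)/(5 + E)) = 4 + E*(4 + E)/(5 + E))
v(C, w) = 125/12 (v(C, w) = (20 + 7**2 + 8*7)/(5 + 7) = (20 + 49 + 56)/12 = (1/12)*125 = 125/12)
-4026 + v(109, -106) = -4026 + 125/12 = -48187/12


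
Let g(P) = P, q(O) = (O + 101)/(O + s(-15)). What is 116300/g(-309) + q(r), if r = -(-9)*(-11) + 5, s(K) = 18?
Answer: -8840963/23484 ≈ -376.47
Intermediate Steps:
r = -94 (r = -9*11 + 5 = -99 + 5 = -94)
q(O) = (101 + O)/(18 + O) (q(O) = (O + 101)/(O + 18) = (101 + O)/(18 + O))
116300/g(-309) + q(r) = 116300/(-309) + (101 - 94)/(18 - 94) = 116300*(-1/309) + 7/(-76) = -116300/309 - 1/76*7 = -116300/309 - 7/76 = -8840963/23484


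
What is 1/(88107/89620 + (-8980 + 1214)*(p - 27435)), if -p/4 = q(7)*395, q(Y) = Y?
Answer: 89620/26792093563507 ≈ 3.3450e-9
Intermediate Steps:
p = -11060 (p = -28*395 = -4*2765 = -11060)
1/(88107/89620 + (-8980 + 1214)*(p - 27435)) = 1/(88107/89620 + (-8980 + 1214)*(-11060 - 27435)) = 1/(88107*(1/89620) - 7766*(-38495)) = 1/(88107/89620 + 298952170) = 1/(26792093563507/89620) = 89620/26792093563507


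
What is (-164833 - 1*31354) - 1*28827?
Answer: -225014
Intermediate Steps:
(-164833 - 1*31354) - 1*28827 = (-164833 - 31354) - 28827 = -196187 - 28827 = -225014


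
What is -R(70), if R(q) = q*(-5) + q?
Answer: 280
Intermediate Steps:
R(q) = -4*q (R(q) = -5*q + q = -4*q)
-R(70) = -(-4)*70 = -1*(-280) = 280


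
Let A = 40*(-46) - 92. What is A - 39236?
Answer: -41168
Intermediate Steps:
A = -1932 (A = -1840 - 92 = -1932)
A - 39236 = -1932 - 39236 = -41168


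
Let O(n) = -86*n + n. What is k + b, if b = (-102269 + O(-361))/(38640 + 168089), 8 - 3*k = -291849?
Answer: 60335091001/620187 ≈ 97285.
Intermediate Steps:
k = 291857/3 (k = 8/3 - ⅓*(-291849) = 8/3 + 97283 = 291857/3 ≈ 97286.)
O(n) = -85*n
b = -71584/206729 (b = (-102269 - 85*(-361))/(38640 + 168089) = (-102269 + 30685)/206729 = -71584*1/206729 = -71584/206729 ≈ -0.34627)
k + b = 291857/3 - 71584/206729 = 60335091001/620187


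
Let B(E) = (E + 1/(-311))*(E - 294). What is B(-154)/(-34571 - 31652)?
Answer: -21456960/20595353 ≈ -1.0418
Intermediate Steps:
B(E) = (-294 + E)*(-1/311 + E) (B(E) = (E - 1/311)*(-294 + E) = (-1/311 + E)*(-294 + E) = (-294 + E)*(-1/311 + E))
B(-154)/(-34571 - 31652) = (294/311 + (-154)**2 - 91435/311*(-154))/(-34571 - 31652) = (294/311 + 23716 + 14080990/311)/(-66223) = (21456960/311)*(-1/66223) = -21456960/20595353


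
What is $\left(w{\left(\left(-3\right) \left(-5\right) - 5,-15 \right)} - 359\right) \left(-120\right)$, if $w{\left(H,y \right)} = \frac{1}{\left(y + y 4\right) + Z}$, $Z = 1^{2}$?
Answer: $\frac{1594020}{37} \approx 43082.0$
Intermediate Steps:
$Z = 1$
$w{\left(H,y \right)} = \frac{1}{1 + 5 y}$ ($w{\left(H,y \right)} = \frac{1}{\left(y + y 4\right) + 1} = \frac{1}{\left(y + 4 y\right) + 1} = \frac{1}{5 y + 1} = \frac{1}{1 + 5 y}$)
$\left(w{\left(\left(-3\right) \left(-5\right) - 5,-15 \right)} - 359\right) \left(-120\right) = \left(\frac{1}{1 + 5 \left(-15\right)} - 359\right) \left(-120\right) = \left(\frac{1}{1 - 75} - 359\right) \left(-120\right) = \left(\frac{1}{-74} - 359\right) \left(-120\right) = \left(- \frac{1}{74} - 359\right) \left(-120\right) = \left(- \frac{26567}{74}\right) \left(-120\right) = \frac{1594020}{37}$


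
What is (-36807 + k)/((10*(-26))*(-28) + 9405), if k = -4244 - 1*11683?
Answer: -1122/355 ≈ -3.1606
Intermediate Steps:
k = -15927 (k = -4244 - 11683 = -15927)
(-36807 + k)/((10*(-26))*(-28) + 9405) = (-36807 - 15927)/((10*(-26))*(-28) + 9405) = -52734/(-260*(-28) + 9405) = -52734/(7280 + 9405) = -52734/16685 = -52734*1/16685 = -1122/355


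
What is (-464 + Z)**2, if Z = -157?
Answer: 385641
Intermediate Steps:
(-464 + Z)**2 = (-464 - 157)**2 = (-621)**2 = 385641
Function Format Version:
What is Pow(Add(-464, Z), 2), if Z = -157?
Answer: 385641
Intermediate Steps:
Pow(Add(-464, Z), 2) = Pow(Add(-464, -157), 2) = Pow(-621, 2) = 385641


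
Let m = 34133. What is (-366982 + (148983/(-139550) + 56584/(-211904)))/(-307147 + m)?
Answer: 61659879313257/45871320854800 ≈ 1.3442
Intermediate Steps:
(-366982 + (148983/(-139550) + 56584/(-211904)))/(-307147 + m) = (-366982 + (148983/(-139550) + 56584/(-211904)))/(-307147 + 34133) = (-366982 + (148983*(-1/139550) + 56584*(-1/211904)))/(-273014) = (-366982 + (-148983/139550 - 643/2408))*(-1/273014) = (-366982 - 224240857/168018200)*(-1/273014) = -61659879313257/168018200*(-1/273014) = 61659879313257/45871320854800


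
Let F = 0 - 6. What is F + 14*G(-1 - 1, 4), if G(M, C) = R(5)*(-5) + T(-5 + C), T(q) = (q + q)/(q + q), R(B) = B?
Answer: -342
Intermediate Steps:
F = -6
T(q) = 1 (T(q) = (2*q)/((2*q)) = (2*q)*(1/(2*q)) = 1)
G(M, C) = -24 (G(M, C) = 5*(-5) + 1 = -25 + 1 = -24)
F + 14*G(-1 - 1, 4) = -6 + 14*(-24) = -6 - 336 = -342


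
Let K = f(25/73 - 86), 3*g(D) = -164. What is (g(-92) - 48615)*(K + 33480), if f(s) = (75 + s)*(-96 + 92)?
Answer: -357306216368/219 ≈ -1.6315e+9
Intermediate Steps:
g(D) = -164/3 (g(D) = (⅓)*(-164) = -164/3)
f(s) = -300 - 4*s (f(s) = (75 + s)*(-4) = -300 - 4*s)
K = 3112/73 (K = -300 - 4*(25/73 - 86) = -300 - 4*(-6253/73) = -300 + 25012/73 = 3112/73 ≈ 42.630)
(g(-92) - 48615)*(K + 33480) = (-164/3 - 48615)*(3112/73 + 33480) = -146009/3*2447152/73 = -357306216368/219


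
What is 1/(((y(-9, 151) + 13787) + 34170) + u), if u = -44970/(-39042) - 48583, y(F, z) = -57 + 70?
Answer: -6507/3981296 ≈ -0.0016344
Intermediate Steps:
y(F, z) = 13
u = -316122086/6507 (u = -44970*(-1/39042) - 48583 = 7495/6507 - 48583 = -316122086/6507 ≈ -48582.)
1/(((y(-9, 151) + 13787) + 34170) + u) = 1/(((13 + 13787) + 34170) - 316122086/6507) = 1/((13800 + 34170) - 316122086/6507) = 1/(47970 - 316122086/6507) = 1/(-3981296/6507) = -6507/3981296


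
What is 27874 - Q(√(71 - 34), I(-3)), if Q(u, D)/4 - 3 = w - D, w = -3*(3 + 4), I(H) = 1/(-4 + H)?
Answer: 195618/7 ≈ 27945.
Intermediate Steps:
w = -21 (w = -3*7 = -21)
Q(u, D) = -72 - 4*D (Q(u, D) = 12 + 4*(-21 - D) = 12 + (-84 - 4*D) = -72 - 4*D)
27874 - Q(√(71 - 34), I(-3)) = 27874 - (-72 - 4/(-4 - 3)) = 27874 - (-72 - 4/(-7)) = 27874 - (-72 - 4*(-⅐)) = 27874 - (-72 + 4/7) = 27874 - 1*(-500/7) = 27874 + 500/7 = 195618/7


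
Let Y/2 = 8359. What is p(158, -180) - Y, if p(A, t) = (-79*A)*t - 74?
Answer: 2229968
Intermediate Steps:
Y = 16718 (Y = 2*8359 = 16718)
p(A, t) = -74 - 79*A*t (p(A, t) = -79*A*t - 74 = -74 - 79*A*t)
p(158, -180) - Y = (-74 - 79*158*(-180)) - 1*16718 = (-74 + 2246760) - 16718 = 2246686 - 16718 = 2229968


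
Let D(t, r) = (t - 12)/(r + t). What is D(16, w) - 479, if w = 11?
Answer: -12929/27 ≈ -478.85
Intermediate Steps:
D(t, r) = (-12 + t)/(r + t)
D(16, w) - 479 = (-12 + 16)/(11 + 16) - 479 = 4/27 - 479 = -12929/27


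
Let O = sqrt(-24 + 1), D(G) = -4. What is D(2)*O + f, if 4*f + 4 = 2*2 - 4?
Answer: -1 - 4*I*sqrt(23) ≈ -1.0 - 19.183*I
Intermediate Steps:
O = I*sqrt(23) (O = sqrt(-23) = I*sqrt(23) ≈ 4.7958*I)
f = -1 (f = -1 + (2*2 - 4)/4 = -1 + (4 - 4)/4 = -1 + (1/4)*0 = -1 + 0 = -1)
D(2)*O + f = -4*I*sqrt(23) - 1 = -1 - 4*I*sqrt(23)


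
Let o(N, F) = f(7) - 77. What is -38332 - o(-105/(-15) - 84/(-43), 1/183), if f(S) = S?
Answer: -38262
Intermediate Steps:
o(N, F) = -70 (o(N, F) = 7 - 77 = -70)
-38332 - o(-105/(-15) - 84/(-43), 1/183) = -38332 - 1*(-70) = -38332 + 70 = -38262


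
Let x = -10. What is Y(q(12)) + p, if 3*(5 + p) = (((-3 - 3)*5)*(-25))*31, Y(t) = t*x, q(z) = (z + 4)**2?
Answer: 5185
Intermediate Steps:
q(z) = (4 + z)**2
Y(t) = -10*t (Y(t) = t*(-10) = -10*t)
p = 7745 (p = -5 + ((((-3 - 3)*5)*(-25))*31)/3 = -5 + ((-6*5*(-25))*31)/3 = -5 + (-30*(-25)*31)/3 = -5 + (750*31)/3 = -5 + (1/3)*23250 = -5 + 7750 = 7745)
Y(q(12)) + p = -10*(4 + 12)**2 + 7745 = -10*16**2 + 7745 = -10*256 + 7745 = -2560 + 7745 = 5185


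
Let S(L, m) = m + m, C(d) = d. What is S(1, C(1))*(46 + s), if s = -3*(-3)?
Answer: 110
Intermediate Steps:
s = 9
S(L, m) = 2*m
S(1, C(1))*(46 + s) = (2*1)*(46 + 9) = 2*55 = 110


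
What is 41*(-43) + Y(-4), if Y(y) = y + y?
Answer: -1771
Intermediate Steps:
Y(y) = 2*y
41*(-43) + Y(-4) = 41*(-43) + 2*(-4) = -1763 - 8 = -1771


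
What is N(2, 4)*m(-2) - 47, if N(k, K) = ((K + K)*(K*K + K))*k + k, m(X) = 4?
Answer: 1241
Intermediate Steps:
N(k, K) = k + 2*K*k*(K + K**2) (N(k, K) = ((2*K)*(K**2 + K))*k + k = ((2*K)*(K + K**2))*k + k = (2*K*(K + K**2))*k + k = 2*K*k*(K + K**2) + k = k + 2*K*k*(K + K**2))
N(2, 4)*m(-2) - 47 = (2*(1 + 2*4**2 + 2*4**3))*4 - 47 = (2*(1 + 2*16 + 2*64))*4 - 47 = (2*(1 + 32 + 128))*4 - 47 = (2*161)*4 - 47 = 322*4 - 47 = 1288 - 47 = 1241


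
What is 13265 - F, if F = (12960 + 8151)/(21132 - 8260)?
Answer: 170725969/12872 ≈ 13263.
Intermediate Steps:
F = 21111/12872 ≈ 1.6401
13265 - F = 13265 - 1*21111/12872 = 13265 - 21111/12872 = 170725969/12872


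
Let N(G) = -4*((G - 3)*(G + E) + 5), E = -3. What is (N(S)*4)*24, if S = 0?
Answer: -5376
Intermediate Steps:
N(G) = -20 - 4*(-3 + G)² (N(G) = -4*((G - 3)*(G - 3) + 5) = -4*((-3 + G)*(-3 + G) + 5) = -4*((-3 + G)² + 5) = -4*(5 + (-3 + G)²) = -20 - 4*(-3 + G)²)
(N(S)*4)*24 = ((-56 - 4*0² + 24*0)*4)*24 = ((-56 - 4*0 + 0)*4)*24 = ((-56 + 0 + 0)*4)*24 = -56*4*24 = -224*24 = -5376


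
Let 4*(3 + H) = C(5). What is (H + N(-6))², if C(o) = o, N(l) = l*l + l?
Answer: 12769/16 ≈ 798.06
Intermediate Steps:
N(l) = l + l² (N(l) = l² + l = l + l²)
H = -7/4 (H = -3 + (¼)*5 = -3 + 5/4 = -7/4 ≈ -1.7500)
(H + N(-6))² = (-7/4 - 6*(1 - 6))² = (-7/4 - 6*(-5))² = (-7/4 + 30)² = (113/4)² = 12769/16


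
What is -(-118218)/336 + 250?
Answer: 33703/56 ≈ 601.84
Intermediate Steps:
-(-118218)/336 + 250 = -366*(-323/336) + 250 = 19703/56 + 250 = 33703/56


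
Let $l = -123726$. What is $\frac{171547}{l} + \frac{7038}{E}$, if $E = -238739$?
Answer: $- \frac{2460337813}{1737542442} \approx -1.416$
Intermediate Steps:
$\frac{171547}{l} + \frac{7038}{E} = \frac{171547}{-123726} + \frac{7038}{-238739} = 171547 \left(- \frac{1}{123726}\right) + 7038 \left(- \frac{1}{238739}\right) = - \frac{10091}{7278} - \frac{7038}{238739} = - \frac{2460337813}{1737542442}$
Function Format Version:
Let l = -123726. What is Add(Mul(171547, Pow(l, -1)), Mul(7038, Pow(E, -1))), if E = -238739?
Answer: Rational(-2460337813, 1737542442) ≈ -1.4160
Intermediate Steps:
Add(Mul(171547, Pow(l, -1)), Mul(7038, Pow(E, -1))) = Add(Mul(171547, Pow(-123726, -1)), Mul(7038, Pow(-238739, -1))) = Add(Mul(171547, Rational(-1, 123726)), Mul(7038, Rational(-1, 238739))) = Add(Rational(-10091, 7278), Rational(-7038, 238739)) = Rational(-2460337813, 1737542442)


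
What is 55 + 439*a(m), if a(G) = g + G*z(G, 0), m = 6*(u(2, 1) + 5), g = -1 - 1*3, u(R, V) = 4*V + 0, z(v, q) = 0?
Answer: -1701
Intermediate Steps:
u(R, V) = 4*V
g = -4 (g = -1 - 3 = -4)
m = 54 (m = 6*(4*1 + 5) = 6*(4 + 5) = 6*9 = 54)
a(G) = -4 (a(G) = -4 + G*0 = -4 + 0 = -4)
55 + 439*a(m) = 55 + 439*(-4) = 55 - 1756 = -1701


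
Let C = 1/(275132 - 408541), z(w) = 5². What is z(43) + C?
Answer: 3335224/133409 ≈ 25.000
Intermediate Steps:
z(w) = 25
C = -1/133409 (C = 1/(-133409) = -1/133409 ≈ -7.4957e-6)
z(43) + C = 25 - 1/133409 = 3335224/133409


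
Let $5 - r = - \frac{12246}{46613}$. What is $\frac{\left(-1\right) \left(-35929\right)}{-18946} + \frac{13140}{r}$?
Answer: $\frac{11595513080801}{4647662206} \approx 2494.9$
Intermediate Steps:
$r = \frac{245311}{46613}$ ($r = 5 - - \frac{12246}{46613} = 5 + \frac{12246}{46613} = \frac{245311}{46613} \approx 5.2627$)
$\frac{\left(-1\right) \left(-35929\right)}{-18946} + \frac{13140}{r} = \frac{\left(-1\right) \left(-35929\right)}{-18946} + \frac{13140}{\frac{245311}{46613}} = 35929 \left(- \frac{1}{18946}\right) + 13140 \cdot \frac{46613}{245311} = - \frac{35929}{18946} + \frac{612494820}{245311} = \frac{11595513080801}{4647662206}$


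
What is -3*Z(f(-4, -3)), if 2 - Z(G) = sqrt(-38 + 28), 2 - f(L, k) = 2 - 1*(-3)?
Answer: -6 + 3*I*sqrt(10) ≈ -6.0 + 9.4868*I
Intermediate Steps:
f(L, k) = -3 (f(L, k) = 2 - (2 - 1*(-3)) = 2 - (2 + 3) = 2 - 1*5 = 2 - 5 = -3)
Z(G) = 2 - I*sqrt(10) (Z(G) = 2 - sqrt(-38 + 28) = 2 - sqrt(-10) = 2 - I*sqrt(10))
-3*Z(f(-4, -3)) = -3*(2 - I*sqrt(10)) = -6 + 3*I*sqrt(10)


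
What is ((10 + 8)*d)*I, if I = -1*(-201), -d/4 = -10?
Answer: 144720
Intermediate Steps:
d = 40 (d = -4*(-10) = 40)
I = 201
((10 + 8)*d)*I = ((10 + 8)*40)*201 = (18*40)*201 = 720*201 = 144720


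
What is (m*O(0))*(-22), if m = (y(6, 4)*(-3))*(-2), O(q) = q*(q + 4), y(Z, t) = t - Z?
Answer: 0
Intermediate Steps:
O(q) = q*(4 + q)
m = -12 (m = ((4 - 1*6)*(-3))*(-2) = ((4 - 6)*(-3))*(-2) = -2*(-3)*(-2) = 6*(-2) = -12)
(m*O(0))*(-22) = -0*(4 + 0)*(-22) = -0*4*(-22) = -12*0*(-22) = 0*(-22) = 0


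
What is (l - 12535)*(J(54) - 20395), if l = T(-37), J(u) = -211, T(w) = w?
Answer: 259058632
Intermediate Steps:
l = -37
(l - 12535)*(J(54) - 20395) = (-37 - 12535)*(-211 - 20395) = -12572*(-20606) = 259058632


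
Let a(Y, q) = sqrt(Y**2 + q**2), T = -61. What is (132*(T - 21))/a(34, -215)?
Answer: -10824*sqrt(47381)/47381 ≈ -49.726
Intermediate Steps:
(132*(T - 21))/a(34, -215) = (132*(-61 - 21))/(sqrt(34**2 + (-215)**2)) = (132*(-82))/(sqrt(1156 + 46225)) = -10824*sqrt(47381)/47381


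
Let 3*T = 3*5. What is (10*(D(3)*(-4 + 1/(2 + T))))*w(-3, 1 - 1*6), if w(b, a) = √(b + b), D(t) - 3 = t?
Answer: -1620*I*√6/7 ≈ -566.88*I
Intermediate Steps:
D(t) = 3 + t
T = 5 (T = (3*5)/3 = (⅓)*15 = 5)
w(b, a) = √2*√b (w(b, a) = √(2*b) = √2*√b)
(10*(D(3)*(-4 + 1/(2 + T))))*w(-3, 1 - 1*6) = (10*((3 + 3)*(-4 + 1/(2 + 5))))*(√2*√(-3)) = (10*(6*(-4 + 1/7)))*(√2*(I*√3)) = (10*(6*(-4 + ⅐)))*(I*√6) = (10*(6*(-27/7)))*(I*√6) = (10*(-162/7))*(I*√6) = -1620*I*√6/7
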